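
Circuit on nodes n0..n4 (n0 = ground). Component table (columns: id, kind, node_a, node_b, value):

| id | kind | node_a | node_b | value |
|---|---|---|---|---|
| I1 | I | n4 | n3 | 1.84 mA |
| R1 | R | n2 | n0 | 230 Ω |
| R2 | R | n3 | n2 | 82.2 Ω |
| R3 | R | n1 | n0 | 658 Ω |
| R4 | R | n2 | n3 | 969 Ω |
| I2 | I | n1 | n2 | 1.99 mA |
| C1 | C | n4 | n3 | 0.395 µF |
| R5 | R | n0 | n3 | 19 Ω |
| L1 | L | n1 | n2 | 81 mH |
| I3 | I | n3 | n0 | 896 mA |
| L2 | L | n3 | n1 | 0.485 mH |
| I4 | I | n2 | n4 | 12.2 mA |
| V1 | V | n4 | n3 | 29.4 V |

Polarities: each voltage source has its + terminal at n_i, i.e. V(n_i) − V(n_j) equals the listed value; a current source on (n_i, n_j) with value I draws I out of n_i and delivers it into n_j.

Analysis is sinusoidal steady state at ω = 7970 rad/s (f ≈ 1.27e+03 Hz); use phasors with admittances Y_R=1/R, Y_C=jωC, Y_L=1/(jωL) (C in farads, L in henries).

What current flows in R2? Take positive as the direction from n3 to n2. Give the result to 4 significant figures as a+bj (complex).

MNA unknowns: 4 node voltages V₁..V_4 plus 1 source current (V1)
I1: z[4]−=0.00184, z[3]+=0.00184
R1: Y=0.004348+0.000j on G[2,0]
R2: Y=0.01217+0.000j on G[3,2]
R3: Y=0.001520+0.000j on G[1,0]
R4: Y=0.001032+0.000j on G[2,3]
I2: z[1]−=0.00199, z[2]+=0.00199
C1: Y=0.000+0.003148j on G[4,3]
R5: Y=0.05263+0.000j on G[0,3]
L1: Y=0.000-0.001549j on G[1,2]
I3: z[3]−=0.896, z[0]+=0.896
L2: Y=0.000-0.2587j on G[3,1]
I4: z[2]−=0.0122, z[4]+=0.0122
V1: row V4−V3=29.4, i_V1 at 4,3
solve → V1=-15.54+0.06096j, V2=-12.30+0.2677j, V3=-15.56-0.02388j, V4=13.84-0.02388j
aux → i_V1=0.01036-0.09256j

-0.03960-0.003547j A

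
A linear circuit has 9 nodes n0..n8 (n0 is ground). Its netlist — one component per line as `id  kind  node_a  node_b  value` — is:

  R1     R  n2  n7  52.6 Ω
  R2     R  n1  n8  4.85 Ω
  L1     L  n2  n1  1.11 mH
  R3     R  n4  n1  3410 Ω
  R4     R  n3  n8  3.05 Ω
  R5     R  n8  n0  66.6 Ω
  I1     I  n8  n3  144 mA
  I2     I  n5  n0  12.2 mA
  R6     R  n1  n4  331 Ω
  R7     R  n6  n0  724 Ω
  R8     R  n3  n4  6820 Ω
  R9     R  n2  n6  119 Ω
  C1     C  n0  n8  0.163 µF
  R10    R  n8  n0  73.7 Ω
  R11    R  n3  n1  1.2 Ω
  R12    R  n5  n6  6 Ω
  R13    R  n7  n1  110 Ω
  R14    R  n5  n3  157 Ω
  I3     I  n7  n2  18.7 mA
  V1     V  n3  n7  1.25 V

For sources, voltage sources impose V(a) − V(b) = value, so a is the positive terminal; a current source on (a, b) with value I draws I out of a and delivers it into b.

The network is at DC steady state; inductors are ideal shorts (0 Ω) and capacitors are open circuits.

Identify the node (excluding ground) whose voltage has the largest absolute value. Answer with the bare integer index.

7

MNA unknowns: 8 node voltages V₁..V_8 plus 2 source currents (L1, V1)
R1: Y=0.01901 on G[2,7]
R2: Y=0.2062 on G[1,8]
L1: row V2−V1=0, i_L1 at 2,1
R3: Y=0.0002933 on G[4,1]
R4: Y=0.3279 on G[3,8]
R5: Y=0.01502 on G[8,0]
I1: z[8]−=0.144, z[3]+=0.144
I2: z[5]−=0.0122, z[0]+=0.0122
R6: Y=0.003021 on G[1,4]
R7: Y=0.001381 on G[6,0]
R8: Y=0.0001466 on G[3,4]
R9: Y=0.008403 on G[2,6]
C1: Y=0.000 on G[0,8]
R10: Y=0.01357 on G[8,0]
R11: Y=0.8333 on G[3,1]
R12: Y=0.1667 on G[5,6]
R13: Y=0.009091 on G[7,1]
R14: Y=0.006369 on G[5,3]
I3: z[7]−=0.0187, z[2]+=0.0187
V1: row V3−V7=1.25, i_V1 at 3,7
solve → V1=-0.1812, V2=-0.1812, V3=-0.1067, V4=-0.1781, V5=-0.9172, V6=-0.8749, V7=-1.357, V8=-0.3845
aux → i_L1=-0.009478, i_V1=-0.01433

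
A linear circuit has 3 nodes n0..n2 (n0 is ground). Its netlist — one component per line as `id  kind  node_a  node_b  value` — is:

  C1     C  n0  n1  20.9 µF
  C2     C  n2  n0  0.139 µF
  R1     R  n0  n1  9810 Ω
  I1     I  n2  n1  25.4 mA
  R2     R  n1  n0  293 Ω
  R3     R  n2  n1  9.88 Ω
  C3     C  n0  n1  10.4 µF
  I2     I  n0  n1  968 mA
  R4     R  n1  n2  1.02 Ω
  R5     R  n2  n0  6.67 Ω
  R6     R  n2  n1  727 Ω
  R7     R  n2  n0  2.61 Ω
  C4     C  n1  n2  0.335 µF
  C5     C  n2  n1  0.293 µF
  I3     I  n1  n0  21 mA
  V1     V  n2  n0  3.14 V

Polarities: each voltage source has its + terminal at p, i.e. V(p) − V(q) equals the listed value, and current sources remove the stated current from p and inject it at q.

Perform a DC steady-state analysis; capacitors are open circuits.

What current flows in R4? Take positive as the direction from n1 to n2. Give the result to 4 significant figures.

0.8675 A

Apply KCL at each of the 2 non-ground nodes and solve the resulting linear system.
Node n1: branches {C1, R1, I1, R2, R3, C3, I2, R4, R6, C4, C5, I3} → V_1 = 4.025
Node n2: branches {C2, I1, R3, R4, R5, R6, R7, C4, C5, V1} → V_2 = 3.140
Source currents: i(V1)=-0.7410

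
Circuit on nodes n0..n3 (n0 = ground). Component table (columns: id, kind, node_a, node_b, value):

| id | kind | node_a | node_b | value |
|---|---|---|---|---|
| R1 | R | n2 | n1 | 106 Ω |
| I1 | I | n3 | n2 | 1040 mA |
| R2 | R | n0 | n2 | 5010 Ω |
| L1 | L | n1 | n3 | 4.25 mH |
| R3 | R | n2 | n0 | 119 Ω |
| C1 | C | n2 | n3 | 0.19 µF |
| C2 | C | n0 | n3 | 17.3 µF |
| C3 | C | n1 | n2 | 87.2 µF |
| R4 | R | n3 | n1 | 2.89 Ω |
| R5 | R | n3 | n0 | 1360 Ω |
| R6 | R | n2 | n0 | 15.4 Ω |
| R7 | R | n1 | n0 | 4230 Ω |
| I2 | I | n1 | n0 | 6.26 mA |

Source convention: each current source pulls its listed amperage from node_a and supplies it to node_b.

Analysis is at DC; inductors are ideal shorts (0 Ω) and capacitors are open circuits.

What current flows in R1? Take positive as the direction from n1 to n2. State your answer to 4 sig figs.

MNA unknowns: 3 node voltages V₁..V_3 plus 1 source current (L1)
R1: Y=0.009434 on G[2,1]
I1: z[3]−=1.04, z[2]+=1.04
R2: Y=0.0001996 on G[0,2]
L1: row V1−V3=0, i_L1 at 1,3
R3: Y=0.008403 on G[2,0]
C1: Y=0.000 on G[2,3]
C2: Y=0.000 on G[0,3]
C3: Y=0.000 on G[1,2]
R4: Y=0.3460 on G[3,1]
R5: Y=0.0007353 on G[3,0]
R6: Y=0.06494 on G[2,0]
R7: Y=0.0002364 on G[1,0]
I2: z[1]−=0.00626, z[0]+=0.00626
solve → V1=-99.43, V2=1.229, V3=-99.43
aux → i_L1=0.9669

-0.9496 A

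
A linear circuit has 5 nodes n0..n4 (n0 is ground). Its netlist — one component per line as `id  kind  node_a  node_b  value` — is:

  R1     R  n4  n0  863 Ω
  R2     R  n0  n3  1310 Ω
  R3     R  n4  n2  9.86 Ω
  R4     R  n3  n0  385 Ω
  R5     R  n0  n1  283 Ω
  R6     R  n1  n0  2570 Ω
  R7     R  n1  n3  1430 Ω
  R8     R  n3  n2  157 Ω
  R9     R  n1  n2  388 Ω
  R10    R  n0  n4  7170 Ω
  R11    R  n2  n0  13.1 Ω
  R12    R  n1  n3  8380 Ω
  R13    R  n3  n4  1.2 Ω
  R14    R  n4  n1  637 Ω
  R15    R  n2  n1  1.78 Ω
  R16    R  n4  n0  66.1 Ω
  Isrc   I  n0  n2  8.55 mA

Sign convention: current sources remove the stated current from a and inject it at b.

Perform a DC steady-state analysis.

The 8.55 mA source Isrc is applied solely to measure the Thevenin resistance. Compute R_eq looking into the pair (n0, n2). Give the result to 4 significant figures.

Apply KCL at each of the 4 non-ground nodes and solve the resulting linear system.
Node n1: branches {R5, R6, R7, R9, R12, R14, R15} → V_1 = 0.08748
Node n2: branches {R3, R8, R9, R11, R15, Isrc} → V_2 = 0.08815
Node n3: branches {R2, R4, R7, R8, R12, R13} → V_3 = 0.07454
Node n4: branches {R1, R3, R10, R13, R14, R16} → V_4 = 0.07473

R_eq = 10.31 Ω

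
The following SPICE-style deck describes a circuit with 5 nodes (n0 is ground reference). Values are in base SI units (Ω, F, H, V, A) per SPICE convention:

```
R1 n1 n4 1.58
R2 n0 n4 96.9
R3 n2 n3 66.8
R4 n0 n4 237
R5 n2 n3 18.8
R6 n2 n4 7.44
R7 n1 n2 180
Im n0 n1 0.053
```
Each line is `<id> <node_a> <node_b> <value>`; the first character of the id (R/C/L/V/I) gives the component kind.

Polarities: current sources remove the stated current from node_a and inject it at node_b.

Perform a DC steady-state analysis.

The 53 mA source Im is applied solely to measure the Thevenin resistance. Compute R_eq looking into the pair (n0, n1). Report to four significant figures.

R_eq = 70.35 Ω

MNA unknowns: 4 node voltages V₁..V_4
R1: Y=0.6329 on G[1,4]
R2: Y=0.01032 on G[0,4]
R3: Y=0.01497 on G[2,3]
R4: Y=0.004219 on G[0,4]
R5: Y=0.05319 on G[2,3]
R6: Y=0.1344 on G[2,4]
R7: Y=0.005556 on G[1,2]
Im: z[0]−=0.053, z[1]+=0.053
solve → V1=3.728, V2=3.649, V3=3.649, V4=3.645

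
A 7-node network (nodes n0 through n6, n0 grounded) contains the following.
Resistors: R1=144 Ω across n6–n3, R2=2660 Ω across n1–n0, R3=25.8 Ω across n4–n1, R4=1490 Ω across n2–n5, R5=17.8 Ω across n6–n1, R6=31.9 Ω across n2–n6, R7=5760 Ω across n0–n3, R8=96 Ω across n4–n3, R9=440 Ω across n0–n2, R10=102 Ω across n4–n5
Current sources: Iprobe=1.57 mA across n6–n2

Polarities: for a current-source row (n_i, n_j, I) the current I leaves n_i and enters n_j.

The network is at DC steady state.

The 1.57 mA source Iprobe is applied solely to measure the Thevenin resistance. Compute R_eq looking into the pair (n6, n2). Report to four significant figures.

R_eq = 30.87 Ω

Element admittances at DC:
  Y(R1) = 0.006944 S between n6,n3
  Y(R2) = 0.0003759 S between n1,n0
  Y(R3) = 0.03876 S between n4,n1
  Y(R4) = 0.0006711 S between n2,n5
  Y(R5) = 0.05618 S between n6,n1
  Y(R6) = 0.03135 S between n2,n6
  Y(R7) = 0.0001736 S between n0,n3
  Y(R8) = 0.01042 S between n4,n3
  Y(R9) = 0.002273 S between n0,n2
  Y(R10) = 0.009804 S between n4,n5
  Iprobe: injects 0.00157 A into n2 (from n6)
Assemble and solve the 6×6 MNA system:
  V(n1)=-0.03846  V(n2)=0.009262  V(n3)=-0.03796  V(n4)=-0.03775  V(n5)=-0.03474  V(n6)=-0.03921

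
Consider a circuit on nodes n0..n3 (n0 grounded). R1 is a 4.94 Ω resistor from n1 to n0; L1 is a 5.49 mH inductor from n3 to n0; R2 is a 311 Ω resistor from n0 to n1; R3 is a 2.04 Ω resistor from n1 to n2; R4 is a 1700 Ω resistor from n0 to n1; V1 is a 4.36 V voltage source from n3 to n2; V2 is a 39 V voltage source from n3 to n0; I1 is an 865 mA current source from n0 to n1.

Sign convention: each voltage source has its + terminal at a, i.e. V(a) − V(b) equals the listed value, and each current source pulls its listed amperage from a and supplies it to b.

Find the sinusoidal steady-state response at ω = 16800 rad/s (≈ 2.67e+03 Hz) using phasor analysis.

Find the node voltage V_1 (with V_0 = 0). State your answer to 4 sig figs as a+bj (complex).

MNA unknowns: 3 node voltages V₁..V_3 plus 2 source currents (V1, V2)
R1: Y=0.2024+0.000j on G[1,0]
L1: Y=0.000-0.01084j on G[3,0]
R2: Y=0.003215+0.000j on G[0,1]
R3: Y=0.4902+0.000j on G[1,2]
R4: Y=0.0005882+0.000j on G[0,1]
V1: row V3−V2=4.36, i_V1 at 3,2
V2: row V3−V0=39, i_V2 at 3,0
I1: z[0]−=0.865, z[1]+=0.865
solve → V1=25.62+0.000j, V2=34.64+0.000j, V3=39.00+0.000j
aux → i_V1=4.420+0.000j, i_V2=-4.420+0.4228j

25.62+0.000j V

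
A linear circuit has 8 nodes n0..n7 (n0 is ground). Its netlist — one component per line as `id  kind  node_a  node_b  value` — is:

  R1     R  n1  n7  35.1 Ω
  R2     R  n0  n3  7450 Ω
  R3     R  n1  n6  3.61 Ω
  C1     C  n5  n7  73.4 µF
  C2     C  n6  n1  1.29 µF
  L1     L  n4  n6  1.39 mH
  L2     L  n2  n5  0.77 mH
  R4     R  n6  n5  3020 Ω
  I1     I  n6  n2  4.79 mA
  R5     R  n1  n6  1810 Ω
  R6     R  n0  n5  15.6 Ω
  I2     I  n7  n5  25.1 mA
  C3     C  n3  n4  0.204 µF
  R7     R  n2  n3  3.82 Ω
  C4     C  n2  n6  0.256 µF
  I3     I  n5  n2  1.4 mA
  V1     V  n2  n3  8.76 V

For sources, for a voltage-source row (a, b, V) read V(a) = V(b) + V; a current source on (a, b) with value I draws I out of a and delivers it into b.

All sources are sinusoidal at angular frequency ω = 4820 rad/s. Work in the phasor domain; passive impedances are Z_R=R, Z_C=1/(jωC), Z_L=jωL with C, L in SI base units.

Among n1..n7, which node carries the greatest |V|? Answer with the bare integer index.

3

Element admittances at ω=4820 rad/s:
  Y(R1) = 0.02849+0.000j S between n1,n7
  Y(R2) = 0.0001342+0.000j S between n0,n3
  Y(R3) = 0.2770+0.000j S between n1,n6
  Y(C1) = 0.000+0.3538j S between n5,n7
  Y(C2) = 0.000+0.006218j S between n6,n1
  Y(L1) = 0.000-0.1493j S between n4,n6
  Y(L2) = 0.000-0.2694j S between n2,n5
  Y(R4) = 0.0003311+0.000j S between n6,n5
  I1: injects 0.00479 A into n2 (from n6)
  Y(R5) = 0.0005525+0.000j S between n1,n6
  Y(R6) = 0.06410+0.000j S between n0,n5
  I2: injects 0.0251 A into n5 (from n7)
  Y(C3) = 0.000+0.0009833j S between n3,n4
  Y(R7) = 0.2618+0.000j S between n2,n3
  Y(C4) = 0.000+0.001234j S between n2,n6
  I3: injects 0.0014 A into n2 (from n5)
  V1: constraint V(n2)−V(n3) = 8.76
Assemble and solve the 8×8 MNA system:
  V(n1)=-0.1904-0.2004j  V(n2)=-0.01216+0.02942j  V(n3)=-8.772+0.02942j  V(n4)=-0.1533-0.2310j  V(n5)=0.01837-6.160e-05j  V(n6)=-0.2101-0.2293j  V(n7)=-0.004681+0.08584j
  i(V1)=-2.295-0.008471j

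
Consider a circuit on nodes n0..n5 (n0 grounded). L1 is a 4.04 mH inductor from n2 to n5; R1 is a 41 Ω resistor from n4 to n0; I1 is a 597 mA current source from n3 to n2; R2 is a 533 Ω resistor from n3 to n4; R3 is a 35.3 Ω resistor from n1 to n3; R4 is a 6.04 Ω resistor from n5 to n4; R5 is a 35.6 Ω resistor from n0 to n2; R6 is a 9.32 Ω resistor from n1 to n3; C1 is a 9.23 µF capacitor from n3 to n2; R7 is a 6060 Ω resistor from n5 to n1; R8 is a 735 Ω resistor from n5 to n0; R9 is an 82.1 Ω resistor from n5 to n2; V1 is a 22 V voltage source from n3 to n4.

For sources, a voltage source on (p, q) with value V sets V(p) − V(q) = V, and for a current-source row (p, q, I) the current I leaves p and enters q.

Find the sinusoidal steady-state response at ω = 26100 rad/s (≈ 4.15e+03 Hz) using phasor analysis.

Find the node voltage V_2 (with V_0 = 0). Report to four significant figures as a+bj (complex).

10.85-0.02309j V

Apply KCL at each of the 5 non-ground nodes and solve the resulting linear system.
Node n1: branches {R3, R6, R7} → V_1 = 10.05+0.08313j
Node n2: branches {L1, I1, R5, C1, R9} → V_2 = 10.85-0.02309j
Node n3: branches {I1, R2, R3, R6, C1, V1} → V_3 = 10.07+0.08449j
Node n4: branches {R1, R2, R4, V1} → V_4 = -11.93+0.08449j
Node n5: branches {L1, R4, R7, R8, R9} → V_5 = -10.22-1.038j
Source currents: i(V1)=-0.6157+0.1879j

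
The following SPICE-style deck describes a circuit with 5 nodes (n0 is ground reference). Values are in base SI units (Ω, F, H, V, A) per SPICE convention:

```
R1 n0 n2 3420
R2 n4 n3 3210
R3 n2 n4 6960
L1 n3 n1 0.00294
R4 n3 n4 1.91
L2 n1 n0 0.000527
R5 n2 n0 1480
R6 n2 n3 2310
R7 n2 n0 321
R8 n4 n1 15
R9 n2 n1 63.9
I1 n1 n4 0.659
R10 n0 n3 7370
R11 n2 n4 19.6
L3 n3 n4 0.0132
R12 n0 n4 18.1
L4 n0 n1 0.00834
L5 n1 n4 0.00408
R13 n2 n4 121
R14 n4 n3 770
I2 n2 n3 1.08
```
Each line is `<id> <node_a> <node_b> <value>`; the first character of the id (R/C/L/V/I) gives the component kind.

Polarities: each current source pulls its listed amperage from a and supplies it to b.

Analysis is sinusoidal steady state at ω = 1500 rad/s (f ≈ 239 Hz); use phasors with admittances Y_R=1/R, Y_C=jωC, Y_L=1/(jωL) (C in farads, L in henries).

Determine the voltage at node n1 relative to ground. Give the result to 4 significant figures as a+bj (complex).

0.08743+0.02955j V

Apply KCL at each of the 4 non-ground nodes and solve the resulting linear system.
Node n1: branches {L1, L2, R8, R9, I1, L4, L5} → V_1 = 0.08743+0.02955j
Node n2: branches {R1, R3, R5, R6, R7, R9, R11, R13, I2} → V_2 = -13.35+1.520j
Node n3: branches {R2, L1, R4, R6, R10, L3, R14, I2} → V_3 = 1.164+2.559j
Node n4: branches {R2, R3, R4, R8, I1, R11, L3, R12, L5, R13, R14} → V_4 = 0.2644+2.010j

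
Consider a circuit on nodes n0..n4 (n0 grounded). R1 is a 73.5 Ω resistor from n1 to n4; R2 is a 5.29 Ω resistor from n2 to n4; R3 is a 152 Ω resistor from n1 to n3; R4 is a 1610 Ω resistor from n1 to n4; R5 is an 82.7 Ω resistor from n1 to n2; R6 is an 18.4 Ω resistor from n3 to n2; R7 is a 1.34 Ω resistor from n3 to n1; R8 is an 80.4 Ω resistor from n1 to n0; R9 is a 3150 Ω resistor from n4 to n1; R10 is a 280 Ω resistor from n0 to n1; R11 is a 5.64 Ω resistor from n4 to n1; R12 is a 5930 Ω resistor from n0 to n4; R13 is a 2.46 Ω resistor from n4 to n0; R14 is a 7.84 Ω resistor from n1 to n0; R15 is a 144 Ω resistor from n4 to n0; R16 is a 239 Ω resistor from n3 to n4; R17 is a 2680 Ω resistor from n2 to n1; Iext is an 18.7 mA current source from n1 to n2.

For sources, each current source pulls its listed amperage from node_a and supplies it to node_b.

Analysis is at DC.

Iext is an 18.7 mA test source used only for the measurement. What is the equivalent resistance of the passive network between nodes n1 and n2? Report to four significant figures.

R_eq = 5.577 Ω

MNA unknowns: 4 node voltages V₁..V_4
R1: Y=0.01361 on G[1,4]
R2: Y=0.1890 on G[2,4]
R3: Y=0.006579 on G[1,3]
R4: Y=0.0006211 on G[1,4]
R5: Y=0.01209 on G[1,2]
R6: Y=0.05435 on G[3,2]
R7: Y=0.7463 on G[3,1]
R8: Y=0.01244 on G[1,0]
R9: Y=0.0003175 on G[4,1]
R10: Y=0.003571 on G[0,1]
R11: Y=0.1773 on G[4,1]
R12: Y=0.0001686 on G[0,4]
R13: Y=0.4065 on G[4,0]
R14: Y=0.1276 on G[1,0]
R15: Y=0.006944 on G[4,0]
R16: Y=0.004184 on G[3,4]
R17: Y=0.0003731 on G[2,1]
Iext: z[1]−=0.0187, z[2]+=0.0187
solve → V1=-0.02981, V2=0.07448, V3=-0.02262, V4=0.01035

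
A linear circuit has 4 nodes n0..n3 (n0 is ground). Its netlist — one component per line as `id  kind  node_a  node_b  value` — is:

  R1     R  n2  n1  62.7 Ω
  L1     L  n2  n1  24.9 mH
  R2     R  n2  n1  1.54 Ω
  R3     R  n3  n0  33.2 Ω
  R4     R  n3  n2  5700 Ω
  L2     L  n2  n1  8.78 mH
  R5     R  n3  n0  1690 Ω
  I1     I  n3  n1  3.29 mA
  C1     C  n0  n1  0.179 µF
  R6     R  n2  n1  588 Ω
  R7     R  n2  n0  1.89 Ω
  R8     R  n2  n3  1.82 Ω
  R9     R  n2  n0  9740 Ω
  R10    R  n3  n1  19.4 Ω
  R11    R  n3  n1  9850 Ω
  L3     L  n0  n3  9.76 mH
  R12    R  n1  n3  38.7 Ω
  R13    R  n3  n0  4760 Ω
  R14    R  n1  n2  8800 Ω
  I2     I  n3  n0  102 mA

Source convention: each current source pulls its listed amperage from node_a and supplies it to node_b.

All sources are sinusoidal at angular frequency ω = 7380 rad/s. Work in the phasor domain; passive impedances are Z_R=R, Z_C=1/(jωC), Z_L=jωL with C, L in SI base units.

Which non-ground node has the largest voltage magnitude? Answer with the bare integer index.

MNA unknowns: 3 node voltages V₁..V_3
R1: Y=0.01595+0.000j on G[2,1]
L1: Y=0.000-0.005442j on G[2,1]
R2: Y=0.6494+0.000j on G[2,1]
R3: Y=0.03012+0.000j on G[3,0]
R4: Y=0.0001754+0.000j on G[3,2]
L2: Y=0.000-0.01543j on G[2,1]
R5: Y=0.0005917+0.000j on G[3,0]
I1: z[3]−=0.00329, z[1]+=0.00329
C1: Y=0.000+0.001321j on G[0,1]
R6: Y=0.001701+0.000j on G[2,1]
R7: Y=0.5291+0.000j on G[2,0]
R8: Y=0.5495+0.000j on G[2,3]
R9: Y=0.0001027+0.000j on G[2,0]
R10: Y=0.05155+0.000j on G[3,1]
R11: Y=0.0001015+0.000j on G[3,1]
L3: Y=0.000-0.01388j on G[0,3]
R12: Y=0.02584+0.000j on G[1,3]
R13: Y=0.0002101+0.000j on G[3,0]
R14: Y=0.0001136+0.000j on G[1,2]
I2: z[3]−=0.102, z[0]+=0.102
solve → V1=-0.1848-0.007968j, V2=-0.1733-0.007285j, V3=-0.3263-0.01391j

3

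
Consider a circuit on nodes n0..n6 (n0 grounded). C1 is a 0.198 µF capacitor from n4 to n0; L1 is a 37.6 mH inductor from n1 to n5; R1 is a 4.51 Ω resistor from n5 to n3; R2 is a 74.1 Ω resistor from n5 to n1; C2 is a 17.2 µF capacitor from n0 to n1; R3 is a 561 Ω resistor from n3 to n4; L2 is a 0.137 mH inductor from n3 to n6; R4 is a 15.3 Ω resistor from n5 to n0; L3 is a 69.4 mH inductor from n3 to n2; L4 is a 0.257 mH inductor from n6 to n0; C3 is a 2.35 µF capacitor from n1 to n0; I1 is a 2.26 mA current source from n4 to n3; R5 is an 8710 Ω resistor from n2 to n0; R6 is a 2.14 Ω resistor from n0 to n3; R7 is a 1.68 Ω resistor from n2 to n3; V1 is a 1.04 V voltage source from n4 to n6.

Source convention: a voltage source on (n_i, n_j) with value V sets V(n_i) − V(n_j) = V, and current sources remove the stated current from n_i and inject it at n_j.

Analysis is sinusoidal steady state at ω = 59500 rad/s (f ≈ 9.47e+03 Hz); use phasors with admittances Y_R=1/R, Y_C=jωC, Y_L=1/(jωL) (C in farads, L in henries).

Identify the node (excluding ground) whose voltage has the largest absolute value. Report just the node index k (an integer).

4

MNA unknowns: 6 node voltages V₁..V_6 plus 1 source current (V1)
C1: Y=0.000+0.01178j on G[4,0]
L1: Y=0.000-0.0004470j on G[1,5]
R1: Y=0.2217+0.000j on G[5,3]
R2: Y=0.01350+0.000j on G[5,1]
C2: Y=0.000+1.023j on G[0,1]
R3: Y=0.001783+0.000j on G[3,4]
L2: Y=0.000-0.1227j on G[3,6]
R4: Y=0.06536+0.000j on G[5,0]
L3: Y=0.000-0.0002422j on G[3,2]
L4: Y=0.000-0.06540j on G[6,0]
C3: Y=0.000+0.1398j on G[1,0]
I1: z[4]−=0.00226, z[3]+=0.00226
R5: Y=0.0001148+0.000j on G[2,0]
R6: Y=0.4673+0.000j on G[0,3]
R7: Y=0.5952+0.000j on G[2,3]
V1: row V4−V6=1.04, i_V1 at 4,6
solve → V1=-0.0001375-2.793e-05j, V2=0.003590-0.01598j, V3=0.003590-0.01599j, V4=1.112-0.03515j, V5=0.002660-0.01179j, V6=0.07180-0.03515j
aux → i_V1=-0.004650-0.01306j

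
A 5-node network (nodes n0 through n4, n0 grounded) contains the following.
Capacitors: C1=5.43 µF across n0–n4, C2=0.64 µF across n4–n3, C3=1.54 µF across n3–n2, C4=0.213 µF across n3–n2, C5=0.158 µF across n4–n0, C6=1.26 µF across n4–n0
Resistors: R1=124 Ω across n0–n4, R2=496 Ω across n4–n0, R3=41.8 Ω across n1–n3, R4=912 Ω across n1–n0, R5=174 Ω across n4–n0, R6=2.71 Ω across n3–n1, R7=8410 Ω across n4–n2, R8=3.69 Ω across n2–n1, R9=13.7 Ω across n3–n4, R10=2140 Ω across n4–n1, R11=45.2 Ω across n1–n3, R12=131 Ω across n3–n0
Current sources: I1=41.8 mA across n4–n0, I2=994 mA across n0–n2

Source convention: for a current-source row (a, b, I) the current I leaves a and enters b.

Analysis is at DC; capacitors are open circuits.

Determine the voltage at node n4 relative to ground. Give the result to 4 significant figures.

Element admittances at DC:
  Y(C1) = 0.000 S between n0,n4
  Y(C2) = 0.000 S between n4,n3
  Y(C3) = 0.000 S between n3,n2
  Y(R1) = 0.008065 S between n0,n4
  I1: injects 0.0418 A into n0 (from n4)
  Y(R2) = 0.002016 S between n4,n0
  Y(R3) = 0.02392 S between n1,n3
  Y(R4) = 0.001096 S between n1,n0
  Y(R5) = 0.005747 S between n4,n0
  Y(R6) = 0.3690 S between n3,n1
  Y(R7) = 0.0001189 S between n4,n2
  Y(C4) = 0.000 S between n3,n2
  Y(R8) = 0.2710 S between n2,n1
  Y(R9) = 0.07299 S between n3,n4
  Y(R10) = 0.0004673 S between n4,n1
  Y(C5) = 0.000 S between n4,n0
  Y(R11) = 0.02212 S between n1,n3
  Y(R12) = 0.007634 S between n3,n0
  Y(C6) = 0.000 S between n4,n0
  I2: injects 0.994 A into n2 (from n0)
Assemble and solve the 4×4 MNA system:
  V(n1)=46.24  V(n2)=49.90  V(n3)=43.98  V(n4)=35.75

35.75 V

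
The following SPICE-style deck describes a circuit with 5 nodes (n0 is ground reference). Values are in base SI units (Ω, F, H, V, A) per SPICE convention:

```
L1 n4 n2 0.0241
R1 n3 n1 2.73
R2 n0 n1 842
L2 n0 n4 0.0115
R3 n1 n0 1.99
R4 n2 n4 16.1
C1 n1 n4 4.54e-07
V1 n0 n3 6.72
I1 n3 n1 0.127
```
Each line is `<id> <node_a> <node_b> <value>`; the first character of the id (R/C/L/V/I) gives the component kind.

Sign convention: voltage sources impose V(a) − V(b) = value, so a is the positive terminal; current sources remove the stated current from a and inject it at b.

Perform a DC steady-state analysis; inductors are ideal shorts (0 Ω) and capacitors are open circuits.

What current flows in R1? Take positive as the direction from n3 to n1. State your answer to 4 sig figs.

Apply KCL at each of the 4 non-ground nodes and solve the resulting linear system.
Node n1: branches {R1, R2, R3, C1, I1} → V_1 = -2.683
Node n2: branches {L1, R4} → V_2 = 0.000
Node n3: branches {R1, V1, I1} → V_3 = -6.720
Node n4: branches {L1, L2, R4, C1} → V_4 = 0.000
Source currents: i(L1)=0.000, i(L2)=0.000, i(V1)=-1.352

-1.479 A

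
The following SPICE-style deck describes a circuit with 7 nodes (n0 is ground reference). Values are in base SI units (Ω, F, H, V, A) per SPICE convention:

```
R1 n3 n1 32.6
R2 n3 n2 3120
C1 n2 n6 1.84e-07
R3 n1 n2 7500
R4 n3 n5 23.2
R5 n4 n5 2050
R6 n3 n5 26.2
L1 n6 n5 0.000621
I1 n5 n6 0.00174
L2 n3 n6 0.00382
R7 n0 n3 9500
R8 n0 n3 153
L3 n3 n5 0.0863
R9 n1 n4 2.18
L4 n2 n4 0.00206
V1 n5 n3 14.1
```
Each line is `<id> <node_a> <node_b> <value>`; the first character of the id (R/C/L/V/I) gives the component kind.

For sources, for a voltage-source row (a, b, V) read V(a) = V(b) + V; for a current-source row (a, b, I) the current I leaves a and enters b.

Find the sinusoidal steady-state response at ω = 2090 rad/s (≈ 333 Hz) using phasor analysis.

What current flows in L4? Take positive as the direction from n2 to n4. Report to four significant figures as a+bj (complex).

-9.504e-06+0.004532j A

Apply KCL at each of the 6 non-ground nodes and solve the resulting linear system.
Node n1: branches {R1, R3, R9} → V_1 = 0.2202+0.1453j
Node n2: branches {R2, C1, R3, L4} → V_2 = 0.2154+0.1550j
Node n3: branches {R1, R2, R4, R6, L2, R7, R8, L3, V1} → V_3 = 0.000+0.000j
Node n4: branches {R5, R9, L4} → V_4 = 0.2349+0.1550j
Node n5: branches {R4, R5, R6, L1, I1, L3, V1} → V_5 = 14.10+0.000j
Node n6: branches {C1, L1, I1, L2} → V_6 = 12.13+0.001877j
Source currents: i(V1)=-1.153+1.593j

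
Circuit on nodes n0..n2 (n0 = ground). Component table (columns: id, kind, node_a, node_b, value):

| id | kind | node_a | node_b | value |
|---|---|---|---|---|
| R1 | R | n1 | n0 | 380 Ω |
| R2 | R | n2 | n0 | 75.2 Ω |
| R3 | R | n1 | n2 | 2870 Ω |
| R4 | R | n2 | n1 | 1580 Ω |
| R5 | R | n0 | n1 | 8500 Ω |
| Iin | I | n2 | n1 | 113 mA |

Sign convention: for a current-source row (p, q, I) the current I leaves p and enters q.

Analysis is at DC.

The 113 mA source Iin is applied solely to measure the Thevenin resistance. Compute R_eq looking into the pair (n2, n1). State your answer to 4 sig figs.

MNA unknowns: 2 node voltages V₁..V_2
R1: Y=0.002632 on G[1,0]
R2: Y=0.01330 on G[2,0]
R3: Y=0.0003484 on G[1,2]
R4: Y=0.0006329 on G[2,1]
R5: Y=0.0001176 on G[0,1]
Iin: z[2]−=0.113, z[1]+=0.113
solve → V1=28.73, V2=-5.939

R_eq = 306.8 Ω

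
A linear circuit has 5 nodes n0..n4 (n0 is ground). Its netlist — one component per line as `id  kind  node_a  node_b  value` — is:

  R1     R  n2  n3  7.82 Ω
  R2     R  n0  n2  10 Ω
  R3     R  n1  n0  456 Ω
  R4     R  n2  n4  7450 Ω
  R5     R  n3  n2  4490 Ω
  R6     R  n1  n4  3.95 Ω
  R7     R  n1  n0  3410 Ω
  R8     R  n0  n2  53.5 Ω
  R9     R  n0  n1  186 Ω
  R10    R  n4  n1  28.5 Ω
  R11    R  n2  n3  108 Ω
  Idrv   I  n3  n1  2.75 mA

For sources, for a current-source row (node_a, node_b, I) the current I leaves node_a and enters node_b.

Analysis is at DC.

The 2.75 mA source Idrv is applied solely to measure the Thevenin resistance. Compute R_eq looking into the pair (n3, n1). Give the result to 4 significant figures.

R_eq = 140.5 Ω

MNA unknowns: 4 node voltages V₁..V_4
R1: Y=0.1279 on G[2,3]
R2: Y=0.1000 on G[0,2]
R3: Y=0.002193 on G[1,0]
R4: Y=0.0001342 on G[2,4]
R5: Y=0.0002227 on G[3,2]
R6: Y=0.2532 on G[1,4]
R7: Y=0.0002933 on G[1,0]
R8: Y=0.01869 on G[0,2]
R9: Y=0.005376 on G[0,1]
R10: Y=0.03509 on G[4,1]
R11: Y=0.009259 on G[2,3]
Idrv: z[3]−=0.00275, z[1]+=0.00275
solve → V1=0.3435, V2=-0.02276, V3=-0.04278, V4=0.3433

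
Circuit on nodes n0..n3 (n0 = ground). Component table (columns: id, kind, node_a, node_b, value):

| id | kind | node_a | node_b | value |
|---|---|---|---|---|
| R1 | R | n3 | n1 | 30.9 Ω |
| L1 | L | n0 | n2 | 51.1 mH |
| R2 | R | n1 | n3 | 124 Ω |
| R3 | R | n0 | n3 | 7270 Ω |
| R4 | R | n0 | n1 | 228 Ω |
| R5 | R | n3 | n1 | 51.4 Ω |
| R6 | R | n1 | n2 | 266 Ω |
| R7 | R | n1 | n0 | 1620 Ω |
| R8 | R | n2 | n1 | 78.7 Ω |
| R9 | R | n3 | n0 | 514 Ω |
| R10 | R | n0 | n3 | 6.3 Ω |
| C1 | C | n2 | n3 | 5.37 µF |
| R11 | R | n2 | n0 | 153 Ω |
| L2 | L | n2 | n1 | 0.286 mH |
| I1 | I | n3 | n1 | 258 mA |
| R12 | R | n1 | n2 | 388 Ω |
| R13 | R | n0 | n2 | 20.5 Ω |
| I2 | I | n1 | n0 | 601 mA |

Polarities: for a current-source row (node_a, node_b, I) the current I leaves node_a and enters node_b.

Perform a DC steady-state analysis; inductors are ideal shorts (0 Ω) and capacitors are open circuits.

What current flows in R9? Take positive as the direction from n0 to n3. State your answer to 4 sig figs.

MNA unknowns: 3 node voltages V₁..V_3 plus 2 source currents (L1, L2)
R1: Y=0.03236 on G[3,1]
L1: row V0−V2=0, i_L1 at 0,2
R2: Y=0.008065 on G[1,3]
R3: Y=0.0001376 on G[0,3]
R4: Y=0.004386 on G[0,1]
R5: Y=0.01946 on G[3,1]
R6: Y=0.003759 on G[1,2]
R7: Y=0.0006173 on G[1,0]
R8: Y=0.01271 on G[2,1]
R9: Y=0.001946 on G[3,0]
R10: Y=0.1587 on G[0,3]
C1: Y=0.000 on G[2,3]
R11: Y=0.006536 on G[2,0]
L2: row V2−V1=0, i_L2 at 2,1
I1: z[3]−=0.258, z[1]+=0.258
R12: Y=0.002577 on G[1,2]
R13: Y=0.04878 on G[0,2]
I2: z[1]−=0.601, z[0]+=0.601
solve → V1=0.000, V2=0.000, V3=-1.169
aux → i_L1=0.4130, i_L2=0.4130

0.002274 A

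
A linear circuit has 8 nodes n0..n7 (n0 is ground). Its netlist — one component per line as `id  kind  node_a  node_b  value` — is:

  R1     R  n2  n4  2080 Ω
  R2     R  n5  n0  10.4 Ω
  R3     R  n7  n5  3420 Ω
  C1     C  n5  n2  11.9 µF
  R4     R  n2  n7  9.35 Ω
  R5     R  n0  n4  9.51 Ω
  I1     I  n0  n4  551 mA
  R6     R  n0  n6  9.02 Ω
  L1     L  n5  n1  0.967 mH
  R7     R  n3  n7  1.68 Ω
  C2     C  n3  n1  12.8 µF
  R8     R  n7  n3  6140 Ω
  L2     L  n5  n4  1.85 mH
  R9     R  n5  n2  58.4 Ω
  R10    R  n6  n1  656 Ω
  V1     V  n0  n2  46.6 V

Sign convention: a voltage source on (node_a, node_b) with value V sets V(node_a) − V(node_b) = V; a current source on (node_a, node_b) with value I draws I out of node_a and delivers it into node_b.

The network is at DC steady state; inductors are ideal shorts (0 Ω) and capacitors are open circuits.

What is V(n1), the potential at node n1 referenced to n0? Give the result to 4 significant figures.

-1.282 V

Apply KCL at each of the 7 non-ground nodes and solve the resulting linear system.
Node n1: branches {L1, C2, R10} → V_1 = -1.282
Node n2: branches {R1, C1, R4, R9, V1} → V_2 = -46.60
Node n3: branches {R7, C2, R8} → V_3 = -46.48
Node n4: branches {R1, R5, I1, L2} → V_4 = -1.282
Node n5: branches {R2, R3, C1, L1, L2, R9} → V_5 = -1.282
Node n6: branches {R6, R10} → V_6 = -0.01739
Node n7: branches {R3, R4, R7, R8} → V_7 = -46.48
Source currents: i(L1)=-0.001928, i(L2)=-0.6640, i(V1)=-0.8110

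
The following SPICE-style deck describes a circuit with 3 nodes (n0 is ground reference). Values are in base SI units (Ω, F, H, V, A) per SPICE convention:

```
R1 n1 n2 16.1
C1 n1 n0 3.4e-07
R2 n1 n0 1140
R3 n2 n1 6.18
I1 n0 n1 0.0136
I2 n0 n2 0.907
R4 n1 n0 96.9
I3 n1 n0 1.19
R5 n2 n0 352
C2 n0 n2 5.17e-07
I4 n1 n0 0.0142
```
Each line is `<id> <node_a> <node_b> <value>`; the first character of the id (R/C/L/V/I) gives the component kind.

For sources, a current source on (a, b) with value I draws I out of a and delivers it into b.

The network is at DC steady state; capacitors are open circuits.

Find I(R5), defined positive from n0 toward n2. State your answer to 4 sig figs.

0.04773 A

Apply KCL at each of the 2 non-ground nodes and solve the resulting linear system.
Node n1: branches {R1, C1, R2, R3, I1, R4, I3, I4} → V_1 = -21.07
Node n2: branches {R1, R3, I2, R5, C2} → V_2 = -16.80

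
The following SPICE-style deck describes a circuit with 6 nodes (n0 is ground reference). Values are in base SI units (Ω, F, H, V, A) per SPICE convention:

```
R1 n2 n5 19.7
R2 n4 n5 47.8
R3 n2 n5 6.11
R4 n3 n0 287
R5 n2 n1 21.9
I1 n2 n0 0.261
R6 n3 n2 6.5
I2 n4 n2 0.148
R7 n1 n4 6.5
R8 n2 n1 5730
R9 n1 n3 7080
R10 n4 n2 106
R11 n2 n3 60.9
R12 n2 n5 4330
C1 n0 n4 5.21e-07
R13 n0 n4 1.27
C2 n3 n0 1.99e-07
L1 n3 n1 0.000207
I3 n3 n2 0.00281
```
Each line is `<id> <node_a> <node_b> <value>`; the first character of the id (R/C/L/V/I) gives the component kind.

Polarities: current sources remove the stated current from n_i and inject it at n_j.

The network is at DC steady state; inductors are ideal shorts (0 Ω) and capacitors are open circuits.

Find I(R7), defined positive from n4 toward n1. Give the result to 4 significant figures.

MNA unknowns: 5 node voltages V₁..V_5 plus 1 source current (L1)
R1: Y=0.05076 on G[2,5]
R2: Y=0.02092 on G[4,5]
R3: Y=0.1637 on G[2,5]
R4: Y=0.003484 on G[3,0]
R5: Y=0.04566 on G[2,1]
I1: z[2]−=0.261, z[0]+=0.261
R6: Y=0.1538 on G[3,2]
I2: z[4]−=0.148, z[2]+=0.148
R7: Y=0.1538 on G[1,4]
R8: Y=0.0001745 on G[2,1]
R9: Y=0.0001412 on G[1,3]
R10: Y=0.009434 on G[4,2]
R11: Y=0.01642 on G[2,3]
R12: Y=0.0002309 on G[2,5]
C1: Y=0.000 on G[0,4]
R13: Y=0.7874 on G[0,4]
C2: Y=0.000 on G[3,0]
L1: row V3−V1=0, i_L1 at 3,1
I3: z[3]−=0.00281, z[2]+=0.00281
solve → V1=-0.8702, V2=-1.257, V3=-0.8702, V4=-0.3276, V5=-1.175
aux → i_L1=-0.06572

0.08347 A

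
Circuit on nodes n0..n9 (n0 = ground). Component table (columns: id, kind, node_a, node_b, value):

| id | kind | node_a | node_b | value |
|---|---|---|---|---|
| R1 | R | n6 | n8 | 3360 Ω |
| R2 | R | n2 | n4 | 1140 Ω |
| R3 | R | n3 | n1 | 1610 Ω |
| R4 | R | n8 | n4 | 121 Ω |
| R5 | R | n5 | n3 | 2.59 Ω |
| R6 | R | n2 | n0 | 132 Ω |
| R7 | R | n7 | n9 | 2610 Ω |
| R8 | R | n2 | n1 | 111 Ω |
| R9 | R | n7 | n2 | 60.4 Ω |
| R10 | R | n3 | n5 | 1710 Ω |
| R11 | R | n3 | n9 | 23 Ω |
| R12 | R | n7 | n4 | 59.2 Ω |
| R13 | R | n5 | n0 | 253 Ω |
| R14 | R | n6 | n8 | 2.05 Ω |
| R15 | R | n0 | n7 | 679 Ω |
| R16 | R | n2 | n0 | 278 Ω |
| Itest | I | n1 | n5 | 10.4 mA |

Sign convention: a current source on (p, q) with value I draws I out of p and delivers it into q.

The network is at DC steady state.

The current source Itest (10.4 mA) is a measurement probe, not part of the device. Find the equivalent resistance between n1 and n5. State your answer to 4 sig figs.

R_eq = 325.9 Ω

Apply KCL at each of the 9 non-ground nodes and solve the resulting linear system.
Node n1: branches {R3, R8, Itest} → V_1 = -1.517
Node n2: branches {R2, R6, R8, R9, R16} → V_2 = -0.5962
Node n3: branches {R3, R5, R10, R11} → V_3 = 1.865
Node n4: branches {R2, R4, R12} → V_4 = -0.5066
Node n5: branches {R5, R10, R13, Itest} → V_5 = 1.872
Node n6: branches {R1, R14} → V_6 = -0.5066
Node n7: branches {R7, R9, R12, R15} → V_7 = -0.5020
Node n8: branches {R1, R4, R14} → V_8 = -0.5066
Node n9: branches {R7, R11} → V_9 = 1.844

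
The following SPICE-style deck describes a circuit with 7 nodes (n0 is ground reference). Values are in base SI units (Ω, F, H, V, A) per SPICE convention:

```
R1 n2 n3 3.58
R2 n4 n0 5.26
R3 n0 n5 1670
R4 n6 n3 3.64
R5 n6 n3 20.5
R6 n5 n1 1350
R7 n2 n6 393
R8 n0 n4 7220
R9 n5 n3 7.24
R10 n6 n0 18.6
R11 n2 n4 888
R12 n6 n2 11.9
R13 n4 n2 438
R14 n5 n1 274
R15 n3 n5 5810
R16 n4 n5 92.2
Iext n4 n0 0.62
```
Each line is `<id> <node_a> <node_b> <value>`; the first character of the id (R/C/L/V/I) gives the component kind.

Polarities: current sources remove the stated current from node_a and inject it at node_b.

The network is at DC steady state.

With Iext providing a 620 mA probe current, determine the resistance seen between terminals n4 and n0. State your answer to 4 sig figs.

Element admittances at DC:
  Y(R1) = 0.2793 S between n2,n3
  Y(R2) = 0.1901 S between n4,n0
  Y(R3) = 0.0005988 S between n0,n5
  Y(R4) = 0.2747 S between n6,n3
  Y(R5) = 0.04878 S between n6,n3
  Y(R6) = 0.0007407 S between n5,n1
  Y(R7) = 0.002545 S between n2,n6
  Y(R8) = 0.0001385 S between n0,n4
  Y(R9) = 0.1381 S between n5,n3
  Y(R10) = 0.05376 S between n6,n0
  Y(R11) = 0.001126 S between n2,n4
  Y(R12) = 0.08403 S between n6,n2
  Y(R13) = 0.002283 S between n4,n2
  Y(R14) = 0.003650 S between n5,n1
  Y(R15) = 0.0001721 S between n3,n5
  Y(R16) = 0.01085 S between n4,n5
  Iext: injects 0.62 A into n0 (from n4)
Assemble and solve the 6×6 MNA system:
  V(n1)=-0.8453  V(n2)=-0.6773  V(n3)=-0.6731  V(n4)=-3.088  V(n5)=-0.8453  V(n6)=-0.5958

R_eq = 4.980 Ω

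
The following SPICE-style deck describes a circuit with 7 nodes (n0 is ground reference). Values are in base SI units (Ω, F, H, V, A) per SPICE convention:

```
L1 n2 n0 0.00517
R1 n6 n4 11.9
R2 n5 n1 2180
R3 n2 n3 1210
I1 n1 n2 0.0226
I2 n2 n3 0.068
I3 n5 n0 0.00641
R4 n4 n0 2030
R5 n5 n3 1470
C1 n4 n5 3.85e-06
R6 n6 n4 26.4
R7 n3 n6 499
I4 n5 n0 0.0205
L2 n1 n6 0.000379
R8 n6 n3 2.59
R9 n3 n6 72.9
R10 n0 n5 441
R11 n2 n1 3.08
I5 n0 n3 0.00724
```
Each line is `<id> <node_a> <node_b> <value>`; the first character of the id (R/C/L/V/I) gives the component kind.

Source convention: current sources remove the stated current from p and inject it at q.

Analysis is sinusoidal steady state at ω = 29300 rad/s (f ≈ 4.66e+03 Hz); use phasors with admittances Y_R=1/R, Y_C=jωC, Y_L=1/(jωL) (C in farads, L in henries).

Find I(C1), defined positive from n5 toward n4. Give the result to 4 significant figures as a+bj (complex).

-0.02456+0.003478j A

Apply KCL at each of the 6 non-ground nodes and solve the resulting linear system.
Node n1: branches {R2, I1, L2, R11} → V_1 = -0.6725-2.593j
Node n2: branches {L1, R3, I1, I2, R11} → V_2 = -0.7587-2.607j
Node n3: branches {R3, I2, R5, R7, R8, R9, I5} → V_3 = -0.5324-2.031j
Node n4: branches {R1, R4, C1, R6} → V_4 = -0.9164-1.993j
Node n5: branches {R2, I3, R5, C1, I4, R10} → V_5 = -0.8856-1.776j
Node n6: branches {R1, R6, R7, L2, R8, R9} → V_6 = -0.7186-2.030j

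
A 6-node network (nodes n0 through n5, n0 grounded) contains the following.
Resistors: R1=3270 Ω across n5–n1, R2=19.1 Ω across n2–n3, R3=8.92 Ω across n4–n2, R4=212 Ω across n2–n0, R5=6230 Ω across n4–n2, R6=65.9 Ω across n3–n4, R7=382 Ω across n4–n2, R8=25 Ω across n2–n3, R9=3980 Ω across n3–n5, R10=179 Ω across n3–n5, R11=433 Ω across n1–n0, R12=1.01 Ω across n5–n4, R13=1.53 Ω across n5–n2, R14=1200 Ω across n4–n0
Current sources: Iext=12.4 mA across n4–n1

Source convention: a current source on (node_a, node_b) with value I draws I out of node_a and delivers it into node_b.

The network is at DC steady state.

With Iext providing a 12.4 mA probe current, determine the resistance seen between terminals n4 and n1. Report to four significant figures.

R_eq = 517.5 Ω

MNA unknowns: 5 node voltages V₁..V_5
R1: Y=0.0003058 on G[5,1]
R2: Y=0.05236 on G[2,3]
R3: Y=0.1121 on G[4,2]
R4: Y=0.004717 on G[2,0]
R5: Y=0.0001605 on G[4,2]
R6: Y=0.01517 on G[3,4]
R7: Y=0.002618 on G[4,2]
R8: Y=0.04000 on G[2,3]
R9: Y=0.0002513 on G[3,5]
R10: Y=0.005587 on G[3,5]
R11: Y=0.002309 on G[1,0]
R12: Y=0.9901 on G[5,4]
R13: Y=0.6536 on G[5,2]
R14: Y=0.0008333 on G[4,0]
Iext: z[4]−=0.0124, z[1]+=0.0124
solve → V1=4.521, V2=-1.878, V3=-1.881, V4=-1.897, V5=-1.888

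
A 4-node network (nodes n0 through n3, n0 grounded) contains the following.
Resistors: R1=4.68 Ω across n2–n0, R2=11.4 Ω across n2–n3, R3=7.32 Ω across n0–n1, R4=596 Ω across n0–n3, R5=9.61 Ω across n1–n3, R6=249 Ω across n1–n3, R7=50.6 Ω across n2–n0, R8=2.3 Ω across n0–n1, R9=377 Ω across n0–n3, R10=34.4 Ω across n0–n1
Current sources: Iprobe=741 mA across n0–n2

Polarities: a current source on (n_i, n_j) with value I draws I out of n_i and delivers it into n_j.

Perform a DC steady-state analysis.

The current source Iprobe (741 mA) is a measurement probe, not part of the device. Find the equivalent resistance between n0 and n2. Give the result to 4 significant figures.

Apply KCL at each of the 3 non-ground nodes and solve the resulting linear system.
Node n1: branches {R3, R5, R6, R8, R10} → V_1 = 0.1933
Node n2: branches {R1, R2, R7, Iprobe} → V_2 = 2.653
Node n3: branches {R2, R4, R5, R6, R9} → V_3 = 1.267

R_eq = 3.581 Ω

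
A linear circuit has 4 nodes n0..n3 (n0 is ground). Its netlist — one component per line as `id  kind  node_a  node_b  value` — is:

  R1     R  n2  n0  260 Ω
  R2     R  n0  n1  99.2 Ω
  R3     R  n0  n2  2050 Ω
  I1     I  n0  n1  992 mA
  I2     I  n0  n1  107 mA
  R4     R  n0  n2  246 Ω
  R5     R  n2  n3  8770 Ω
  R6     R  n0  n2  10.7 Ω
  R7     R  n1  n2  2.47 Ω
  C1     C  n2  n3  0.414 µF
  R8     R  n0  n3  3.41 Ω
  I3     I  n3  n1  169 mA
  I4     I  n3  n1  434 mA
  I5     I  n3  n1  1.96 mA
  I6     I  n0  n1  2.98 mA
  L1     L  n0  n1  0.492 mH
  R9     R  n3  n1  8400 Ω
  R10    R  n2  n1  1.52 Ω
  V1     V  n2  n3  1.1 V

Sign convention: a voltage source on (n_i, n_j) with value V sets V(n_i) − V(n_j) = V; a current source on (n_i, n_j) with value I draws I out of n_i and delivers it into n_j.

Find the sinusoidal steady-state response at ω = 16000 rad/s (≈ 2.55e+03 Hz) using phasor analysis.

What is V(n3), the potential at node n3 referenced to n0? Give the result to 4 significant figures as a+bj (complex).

1.813+1.324j V

MNA unknowns: 3 node voltages V₁..V_3 plus 1 source current (V1)
R1: Y=0.003846+0.000j on G[2,0]
R2: Y=0.01008+0.000j on G[0,1]
R3: Y=0.0004878+0.000j on G[0,2]
I1: z[0]−=0.992, z[1]+=0.992
I2: z[0]−=0.107, z[1]+=0.107
R4: Y=0.004065+0.000j on G[0,2]
R5: Y=0.0001140+0.000j on G[2,3]
R6: Y=0.09346+0.000j on G[0,2]
R7: Y=0.4049+0.000j on G[1,2]
C1: Y=0.000+0.006624j on G[2,3]
R8: Y=0.2933+0.000j on G[0,3]
I3: z[3]−=0.169, z[1]+=0.169
I4: z[3]−=0.434, z[1]+=0.434
I5: z[3]−=0.00196, z[1]+=0.00196
I6: z[0]−=0.00298, z[1]+=0.00298
L1: Y=0.000-0.1270j on G[0,1]
R9: Y=0.0001190+0.000j on G[3,1]
R10: Y=0.6579+0.000j on G[2,1]
V1: row V2−V3=1.1, i_V1 at 2,3
solve → V1=4.261+1.816j, V2=2.913+1.324j, V3=1.813+1.324j
aux → i_V1=1.136+0.3808j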